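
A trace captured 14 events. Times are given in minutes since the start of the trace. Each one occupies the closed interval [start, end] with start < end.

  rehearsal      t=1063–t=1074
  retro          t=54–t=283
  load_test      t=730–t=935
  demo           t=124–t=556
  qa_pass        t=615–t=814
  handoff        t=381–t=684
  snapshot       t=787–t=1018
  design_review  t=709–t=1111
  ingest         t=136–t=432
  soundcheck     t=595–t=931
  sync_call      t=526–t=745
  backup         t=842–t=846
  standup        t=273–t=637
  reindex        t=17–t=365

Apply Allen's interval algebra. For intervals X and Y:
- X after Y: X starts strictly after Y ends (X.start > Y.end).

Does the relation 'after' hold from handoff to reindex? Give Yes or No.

Yes

handoff = [t=381, t=684], reindex = [t=17, t=365].
Actual relation of handoff to reindex: after.
Asked whether 'after' holds → Yes.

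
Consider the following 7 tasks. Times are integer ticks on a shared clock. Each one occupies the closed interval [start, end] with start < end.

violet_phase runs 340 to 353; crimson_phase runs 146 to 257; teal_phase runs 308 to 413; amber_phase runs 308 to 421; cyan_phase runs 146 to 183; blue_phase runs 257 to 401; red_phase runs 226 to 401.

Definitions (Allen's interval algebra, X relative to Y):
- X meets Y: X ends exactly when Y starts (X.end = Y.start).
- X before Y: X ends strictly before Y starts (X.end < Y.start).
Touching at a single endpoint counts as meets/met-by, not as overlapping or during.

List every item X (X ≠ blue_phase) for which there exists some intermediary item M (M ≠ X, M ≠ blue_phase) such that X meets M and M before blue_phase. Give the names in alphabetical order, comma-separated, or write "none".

none

Target blue_phase = [257, 401].
Intermediaries M with M before blue_phase: cyan_phase.
Via cyan_phase — items with X meets cyan_phase: none.
Union: none.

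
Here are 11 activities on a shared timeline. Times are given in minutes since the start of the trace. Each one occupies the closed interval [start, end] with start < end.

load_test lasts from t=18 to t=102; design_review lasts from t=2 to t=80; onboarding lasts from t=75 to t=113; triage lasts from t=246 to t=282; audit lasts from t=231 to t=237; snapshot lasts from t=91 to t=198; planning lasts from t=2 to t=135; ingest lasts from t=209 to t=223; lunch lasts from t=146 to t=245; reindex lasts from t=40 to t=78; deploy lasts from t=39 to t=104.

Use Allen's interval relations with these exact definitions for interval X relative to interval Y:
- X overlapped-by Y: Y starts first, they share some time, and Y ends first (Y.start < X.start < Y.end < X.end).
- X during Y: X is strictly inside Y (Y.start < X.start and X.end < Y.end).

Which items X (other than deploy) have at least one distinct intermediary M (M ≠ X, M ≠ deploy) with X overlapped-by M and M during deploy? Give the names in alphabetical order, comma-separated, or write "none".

Target deploy = [t=39, t=104].
Intermediaries M with M during deploy: reindex.
Via reindex — items with X overlapped-by reindex: onboarding.
Union: onboarding.

onboarding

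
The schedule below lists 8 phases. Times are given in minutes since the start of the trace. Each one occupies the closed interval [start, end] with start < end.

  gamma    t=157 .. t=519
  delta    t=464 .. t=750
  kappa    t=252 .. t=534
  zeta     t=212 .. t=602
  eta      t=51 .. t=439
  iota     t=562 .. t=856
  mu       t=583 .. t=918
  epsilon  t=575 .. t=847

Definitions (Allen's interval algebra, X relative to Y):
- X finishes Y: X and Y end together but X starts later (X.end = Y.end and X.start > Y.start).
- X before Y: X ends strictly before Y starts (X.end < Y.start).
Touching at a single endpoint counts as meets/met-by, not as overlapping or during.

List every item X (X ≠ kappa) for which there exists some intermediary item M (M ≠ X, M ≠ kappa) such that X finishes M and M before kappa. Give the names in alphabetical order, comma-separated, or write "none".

Target kappa = [t=252, t=534].
Intermediaries M with M before kappa: none.
Union: none.

none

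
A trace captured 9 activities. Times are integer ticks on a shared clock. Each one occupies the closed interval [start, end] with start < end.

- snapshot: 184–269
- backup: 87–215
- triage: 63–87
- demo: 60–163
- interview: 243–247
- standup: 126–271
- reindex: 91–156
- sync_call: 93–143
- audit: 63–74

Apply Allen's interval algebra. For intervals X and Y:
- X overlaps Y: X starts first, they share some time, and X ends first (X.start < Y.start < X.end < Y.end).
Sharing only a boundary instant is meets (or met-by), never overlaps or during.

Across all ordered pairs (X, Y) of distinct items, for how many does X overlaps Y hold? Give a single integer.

6

Checking all 72 ordered pairs for relation 'overlaps'; matching pairs in alphabetical order:
(backup, snapshot): backup overlaps snapshot ✓
(backup, standup): backup overlaps standup ✓
(demo, backup): demo overlaps backup ✓
(demo, standup): demo overlaps standup ✓
(reindex, standup): reindex overlaps standup ✓
(sync_call, standup): sync_call overlaps standup ✓
Count: 6.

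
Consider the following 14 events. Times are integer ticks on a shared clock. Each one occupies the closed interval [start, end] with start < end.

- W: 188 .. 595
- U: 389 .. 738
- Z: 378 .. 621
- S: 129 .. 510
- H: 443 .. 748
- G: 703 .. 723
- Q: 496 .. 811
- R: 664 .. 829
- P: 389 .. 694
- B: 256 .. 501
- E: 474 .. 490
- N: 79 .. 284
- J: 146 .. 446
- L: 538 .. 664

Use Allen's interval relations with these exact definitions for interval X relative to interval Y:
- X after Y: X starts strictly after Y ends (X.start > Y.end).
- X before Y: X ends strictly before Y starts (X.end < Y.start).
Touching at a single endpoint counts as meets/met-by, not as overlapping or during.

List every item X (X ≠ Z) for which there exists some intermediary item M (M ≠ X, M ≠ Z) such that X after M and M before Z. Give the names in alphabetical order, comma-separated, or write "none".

Target Z = [378, 621].
Intermediaries M with M before Z: N.
Via N — items with X after N: E, G, H, L, P, Q, R, U.
Union: E, G, H, L, P, Q, R, U.

E, G, H, L, P, Q, R, U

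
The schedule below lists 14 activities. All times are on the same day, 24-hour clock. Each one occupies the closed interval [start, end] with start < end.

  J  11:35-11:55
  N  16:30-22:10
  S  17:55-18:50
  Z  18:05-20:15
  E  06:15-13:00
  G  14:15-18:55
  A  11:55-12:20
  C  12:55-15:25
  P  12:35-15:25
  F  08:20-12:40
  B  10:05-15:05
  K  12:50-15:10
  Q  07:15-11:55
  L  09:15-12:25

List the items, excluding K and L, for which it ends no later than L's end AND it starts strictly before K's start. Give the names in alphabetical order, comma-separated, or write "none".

Conditions: its end is no later than L's end (X.end <= 12:25) AND its start is strictly before K's start (X.start < 12:50).
A: end 12:20 <= 12:25? ✓; start 11:55 < 12:50? ✓ → yes.
B: end 15:05 <= 12:25? ✗; start 10:05 < 12:50? ✓ → no.
C: end 15:25 <= 12:25? ✗; start 12:55 < 12:50? ✗ → no.
E: end 13:00 <= 12:25? ✗; start 06:15 < 12:50? ✓ → no.
F: end 12:40 <= 12:25? ✗; start 08:20 < 12:50? ✓ → no.
G: end 18:55 <= 12:25? ✗; start 14:15 < 12:50? ✗ → no.
J: end 11:55 <= 12:25? ✓; start 11:35 < 12:50? ✓ → yes.
N: end 22:10 <= 12:25? ✗; start 16:30 < 12:50? ✗ → no.
P: end 15:25 <= 12:25? ✗; start 12:35 < 12:50? ✓ → no.
Q: end 11:55 <= 12:25? ✓; start 07:15 < 12:50? ✓ → yes.
S: end 18:50 <= 12:25? ✗; start 17:55 < 12:50? ✗ → no.
Z: end 20:15 <= 12:25? ✗; start 18:05 < 12:50? ✗ → no.
Result: A, J, Q.

A, J, Q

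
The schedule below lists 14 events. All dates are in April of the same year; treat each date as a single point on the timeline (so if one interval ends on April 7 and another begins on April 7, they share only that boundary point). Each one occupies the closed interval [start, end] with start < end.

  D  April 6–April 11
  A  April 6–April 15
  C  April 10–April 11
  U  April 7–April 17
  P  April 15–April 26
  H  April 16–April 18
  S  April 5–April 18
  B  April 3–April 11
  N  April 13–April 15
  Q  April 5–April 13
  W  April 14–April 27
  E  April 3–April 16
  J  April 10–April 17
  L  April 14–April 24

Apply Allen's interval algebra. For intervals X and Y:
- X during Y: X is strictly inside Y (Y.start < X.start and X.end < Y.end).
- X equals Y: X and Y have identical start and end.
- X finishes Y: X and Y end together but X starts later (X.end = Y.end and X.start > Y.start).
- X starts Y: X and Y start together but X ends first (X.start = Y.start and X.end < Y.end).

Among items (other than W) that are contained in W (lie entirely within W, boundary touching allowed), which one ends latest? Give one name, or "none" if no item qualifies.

Target W = [April 14, April 27].
A [April 6, April 15] → overlaps → excluded.
B [April 3, April 11] → before → excluded.
C [April 10, April 11] → before → excluded.
D [April 6, April 11] → before → excluded.
E [April 3, April 16] → overlaps → excluded.
H [April 16, April 18] → during → candidate.
J [April 10, April 17] → overlaps → excluded.
L [April 14, April 24] → starts → candidate.
N [April 13, April 15] → overlaps → excluded.
P [April 15, April 26] → during → candidate.
Q [April 5, April 13] → before → excluded.
S [April 5, April 18] → overlaps → excluded.
U [April 7, April 17] → overlaps → excluded.
Among candidates, latest end is April 26 → P.

P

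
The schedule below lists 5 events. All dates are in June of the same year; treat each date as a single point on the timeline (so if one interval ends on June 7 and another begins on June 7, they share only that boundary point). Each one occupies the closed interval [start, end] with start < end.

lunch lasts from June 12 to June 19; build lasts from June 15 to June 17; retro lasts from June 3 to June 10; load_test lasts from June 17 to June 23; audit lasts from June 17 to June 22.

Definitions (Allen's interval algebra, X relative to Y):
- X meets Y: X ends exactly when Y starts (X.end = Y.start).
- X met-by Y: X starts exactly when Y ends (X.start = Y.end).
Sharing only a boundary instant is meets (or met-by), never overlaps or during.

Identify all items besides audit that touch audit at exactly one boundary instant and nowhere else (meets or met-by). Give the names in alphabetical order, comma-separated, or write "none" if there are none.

Target audit = [June 17, June 22].
build [June 15, June 17] → meets → yes.
load_test [June 17, June 23] → started-by → no.
lunch [June 12, June 19] → overlaps → no.
retro [June 3, June 10] → before → no.
Result: build.

build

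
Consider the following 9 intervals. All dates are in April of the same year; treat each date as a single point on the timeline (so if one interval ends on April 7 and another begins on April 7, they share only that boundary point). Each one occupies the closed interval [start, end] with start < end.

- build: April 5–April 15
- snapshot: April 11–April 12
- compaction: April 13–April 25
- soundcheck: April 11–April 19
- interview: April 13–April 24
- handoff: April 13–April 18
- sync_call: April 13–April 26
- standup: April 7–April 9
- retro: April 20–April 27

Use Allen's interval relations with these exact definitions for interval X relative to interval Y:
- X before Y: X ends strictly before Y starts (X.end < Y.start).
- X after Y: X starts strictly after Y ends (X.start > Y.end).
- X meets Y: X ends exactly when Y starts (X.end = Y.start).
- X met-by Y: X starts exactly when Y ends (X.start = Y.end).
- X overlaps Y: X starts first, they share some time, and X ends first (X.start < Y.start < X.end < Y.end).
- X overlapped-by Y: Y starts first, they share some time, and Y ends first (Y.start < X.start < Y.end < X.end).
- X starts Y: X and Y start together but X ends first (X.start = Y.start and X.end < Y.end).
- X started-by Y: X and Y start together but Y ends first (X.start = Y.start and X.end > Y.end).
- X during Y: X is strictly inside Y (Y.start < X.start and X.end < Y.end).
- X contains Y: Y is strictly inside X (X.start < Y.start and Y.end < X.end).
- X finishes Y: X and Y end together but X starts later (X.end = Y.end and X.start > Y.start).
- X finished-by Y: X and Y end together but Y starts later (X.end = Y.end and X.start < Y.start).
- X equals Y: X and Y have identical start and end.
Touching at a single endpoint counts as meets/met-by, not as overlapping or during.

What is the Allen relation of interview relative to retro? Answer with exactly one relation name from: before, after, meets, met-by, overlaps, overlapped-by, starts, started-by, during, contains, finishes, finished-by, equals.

overlaps

interview = [April 13, April 24]; retro = [April 20, April 27].
Compare endpoints: interview.start < retro.start, interview.start < retro.end, interview.end > retro.start, interview.end < retro.end.
That pattern is 'overlaps'.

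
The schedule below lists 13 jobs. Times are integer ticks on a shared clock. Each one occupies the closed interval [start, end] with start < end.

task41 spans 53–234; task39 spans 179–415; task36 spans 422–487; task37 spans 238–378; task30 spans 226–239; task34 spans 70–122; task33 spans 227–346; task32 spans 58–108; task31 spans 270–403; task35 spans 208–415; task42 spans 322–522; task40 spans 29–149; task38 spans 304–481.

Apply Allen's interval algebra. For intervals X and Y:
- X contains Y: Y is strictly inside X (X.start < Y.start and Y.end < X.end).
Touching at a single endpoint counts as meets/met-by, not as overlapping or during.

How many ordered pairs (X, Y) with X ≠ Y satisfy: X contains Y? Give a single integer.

13

Checking all 156 ordered pairs for relation 'contains'; matching pairs in alphabetical order:
(task35, task30): task35 contains task30 ✓
(task35, task31): task35 contains task31 ✓
(task35, task33): task35 contains task33 ✓
(task35, task37): task35 contains task37 ✓
(task39, task30): task39 contains task30 ✓
(task39, task31): task39 contains task31 ✓
(task39, task33): task39 contains task33 ✓
(task39, task37): task39 contains task37 ✓
(task40, task32): task40 contains task32 ✓
(task40, task34): task40 contains task34 ✓
(task41, task32): task41 contains task32 ✓
(task41, task34): task41 contains task34 ✓
(task42, task36): task42 contains task36 ✓
Count: 13.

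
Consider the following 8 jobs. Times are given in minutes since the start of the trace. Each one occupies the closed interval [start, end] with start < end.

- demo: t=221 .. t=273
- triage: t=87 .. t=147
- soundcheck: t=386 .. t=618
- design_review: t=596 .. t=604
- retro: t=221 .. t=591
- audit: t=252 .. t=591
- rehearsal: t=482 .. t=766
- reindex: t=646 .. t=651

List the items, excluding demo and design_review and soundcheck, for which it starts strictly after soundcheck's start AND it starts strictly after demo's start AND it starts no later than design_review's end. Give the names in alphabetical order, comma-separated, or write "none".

Conditions: its start is strictly after soundcheck's start (X.start > t=386) AND its start is strictly after demo's start (X.start > t=221) AND its start is no later than design_review's end (X.start <= t=604).
audit: start t=252 > t=386? ✗; start t=252 > t=221? ✓; start t=252 <= t=604? ✓ → no.
rehearsal: start t=482 > t=386? ✓; start t=482 > t=221? ✓; start t=482 <= t=604? ✓ → yes.
reindex: start t=646 > t=386? ✓; start t=646 > t=221? ✓; start t=646 <= t=604? ✗ → no.
retro: start t=221 > t=386? ✗; start t=221 > t=221? ✗; start t=221 <= t=604? ✓ → no.
triage: start t=87 > t=386? ✗; start t=87 > t=221? ✗; start t=87 <= t=604? ✓ → no.
Result: rehearsal.

rehearsal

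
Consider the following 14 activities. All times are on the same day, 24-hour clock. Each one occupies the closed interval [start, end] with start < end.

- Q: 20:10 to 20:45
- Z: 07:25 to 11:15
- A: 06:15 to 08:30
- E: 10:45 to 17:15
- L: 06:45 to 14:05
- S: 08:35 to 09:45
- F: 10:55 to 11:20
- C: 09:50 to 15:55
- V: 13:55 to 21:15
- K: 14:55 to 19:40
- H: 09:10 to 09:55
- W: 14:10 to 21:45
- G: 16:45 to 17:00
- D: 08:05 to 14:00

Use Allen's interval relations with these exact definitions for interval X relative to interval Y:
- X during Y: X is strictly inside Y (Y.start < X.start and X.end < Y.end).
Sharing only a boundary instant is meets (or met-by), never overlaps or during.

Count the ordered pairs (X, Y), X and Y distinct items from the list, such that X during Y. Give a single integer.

20

Checking all 182 ordered pairs for relation 'during'; matching pairs in alphabetical order:
(D, L): D during L ✓
(F, C): F during C ✓
(F, D): F during D ✓
(F, E): F during E ✓
(F, L): F during L ✓
(G, E): G during E ✓
(G, K): G during K ✓
(G, V): G during V ✓
(G, W): G during W ✓
(H, D): H during D ✓
(H, L): H during L ✓
(H, Z): H during Z ✓
(K, V): K during V ✓
(K, W): K during W ✓
(Q, V): Q during V ✓
(Q, W): Q during W ✓
(S, D): S during D ✓
(S, L): S during L ✓
(S, Z): S during Z ✓
(Z, L): Z during L ✓
Count: 20.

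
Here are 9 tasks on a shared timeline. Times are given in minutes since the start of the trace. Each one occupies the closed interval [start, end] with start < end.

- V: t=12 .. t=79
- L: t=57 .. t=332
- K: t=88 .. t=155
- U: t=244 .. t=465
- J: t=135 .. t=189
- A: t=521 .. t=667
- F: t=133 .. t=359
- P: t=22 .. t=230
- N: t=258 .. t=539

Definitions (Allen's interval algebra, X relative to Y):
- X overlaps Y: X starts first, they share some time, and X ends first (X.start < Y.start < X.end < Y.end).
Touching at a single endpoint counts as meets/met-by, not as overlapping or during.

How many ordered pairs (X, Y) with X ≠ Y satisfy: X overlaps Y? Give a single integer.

Checking all 72 ordered pairs for relation 'overlaps'; matching pairs in alphabetical order:
(F, N): F overlaps N ✓
(F, U): F overlaps U ✓
(K, F): K overlaps F ✓
(K, J): K overlaps J ✓
(L, F): L overlaps F ✓
(L, N): L overlaps N ✓
(L, U): L overlaps U ✓
(N, A): N overlaps A ✓
(P, F): P overlaps F ✓
(P, L): P overlaps L ✓
(U, N): U overlaps N ✓
(V, L): V overlaps L ✓
(V, P): V overlaps P ✓
Count: 13.

13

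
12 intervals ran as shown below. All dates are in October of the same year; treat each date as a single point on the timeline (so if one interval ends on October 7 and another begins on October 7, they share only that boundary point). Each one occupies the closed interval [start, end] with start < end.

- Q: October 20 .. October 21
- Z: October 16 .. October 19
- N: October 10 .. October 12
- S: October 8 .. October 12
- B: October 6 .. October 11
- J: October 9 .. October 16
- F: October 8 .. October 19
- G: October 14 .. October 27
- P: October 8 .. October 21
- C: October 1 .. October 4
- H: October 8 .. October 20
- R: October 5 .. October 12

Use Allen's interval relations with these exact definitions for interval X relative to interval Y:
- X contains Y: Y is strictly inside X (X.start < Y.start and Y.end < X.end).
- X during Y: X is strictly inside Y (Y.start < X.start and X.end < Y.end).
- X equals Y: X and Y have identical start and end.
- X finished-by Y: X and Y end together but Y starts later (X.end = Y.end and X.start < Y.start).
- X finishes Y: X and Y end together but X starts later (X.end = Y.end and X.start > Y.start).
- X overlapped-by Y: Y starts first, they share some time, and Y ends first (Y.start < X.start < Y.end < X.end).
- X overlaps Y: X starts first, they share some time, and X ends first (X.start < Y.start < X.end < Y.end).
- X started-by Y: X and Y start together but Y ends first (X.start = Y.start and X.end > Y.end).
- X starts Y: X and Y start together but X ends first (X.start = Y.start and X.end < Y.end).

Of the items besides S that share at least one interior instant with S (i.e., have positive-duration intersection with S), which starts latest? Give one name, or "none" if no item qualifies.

Target S = [October 8, October 12].
B [October 6, October 11] → overlaps → candidate.
C [October 1, October 4] → before → excluded.
F [October 8, October 19] → started-by → candidate.
G [October 14, October 27] → after → excluded.
H [October 8, October 20] → started-by → candidate.
J [October 9, October 16] → overlapped-by → candidate.
N [October 10, October 12] → finishes → candidate.
P [October 8, October 21] → started-by → candidate.
Q [October 20, October 21] → after → excluded.
R [October 5, October 12] → finished-by → candidate.
Z [October 16, October 19] → after → excluded.
Among candidates, latest start is October 10 → N.

N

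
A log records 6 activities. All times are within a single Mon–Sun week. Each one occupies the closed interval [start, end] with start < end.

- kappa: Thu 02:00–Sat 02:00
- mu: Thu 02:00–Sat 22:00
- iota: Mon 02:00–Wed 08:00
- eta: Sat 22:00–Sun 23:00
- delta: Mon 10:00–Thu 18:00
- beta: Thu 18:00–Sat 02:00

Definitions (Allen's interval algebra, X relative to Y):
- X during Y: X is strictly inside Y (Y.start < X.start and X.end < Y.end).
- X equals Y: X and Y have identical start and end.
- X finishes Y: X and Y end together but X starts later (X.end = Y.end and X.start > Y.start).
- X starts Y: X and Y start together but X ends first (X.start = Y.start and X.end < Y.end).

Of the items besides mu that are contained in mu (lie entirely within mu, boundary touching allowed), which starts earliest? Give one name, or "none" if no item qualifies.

Target mu = [Thu 02:00, Sat 22:00].
beta [Thu 18:00, Sat 02:00] → during → candidate.
delta [Mon 10:00, Thu 18:00] → overlaps → excluded.
eta [Sat 22:00, Sun 23:00] → met-by → excluded.
iota [Mon 02:00, Wed 08:00] → before → excluded.
kappa [Thu 02:00, Sat 02:00] → starts → candidate.
Among candidates, earliest start is Thu 02:00 → kappa.

kappa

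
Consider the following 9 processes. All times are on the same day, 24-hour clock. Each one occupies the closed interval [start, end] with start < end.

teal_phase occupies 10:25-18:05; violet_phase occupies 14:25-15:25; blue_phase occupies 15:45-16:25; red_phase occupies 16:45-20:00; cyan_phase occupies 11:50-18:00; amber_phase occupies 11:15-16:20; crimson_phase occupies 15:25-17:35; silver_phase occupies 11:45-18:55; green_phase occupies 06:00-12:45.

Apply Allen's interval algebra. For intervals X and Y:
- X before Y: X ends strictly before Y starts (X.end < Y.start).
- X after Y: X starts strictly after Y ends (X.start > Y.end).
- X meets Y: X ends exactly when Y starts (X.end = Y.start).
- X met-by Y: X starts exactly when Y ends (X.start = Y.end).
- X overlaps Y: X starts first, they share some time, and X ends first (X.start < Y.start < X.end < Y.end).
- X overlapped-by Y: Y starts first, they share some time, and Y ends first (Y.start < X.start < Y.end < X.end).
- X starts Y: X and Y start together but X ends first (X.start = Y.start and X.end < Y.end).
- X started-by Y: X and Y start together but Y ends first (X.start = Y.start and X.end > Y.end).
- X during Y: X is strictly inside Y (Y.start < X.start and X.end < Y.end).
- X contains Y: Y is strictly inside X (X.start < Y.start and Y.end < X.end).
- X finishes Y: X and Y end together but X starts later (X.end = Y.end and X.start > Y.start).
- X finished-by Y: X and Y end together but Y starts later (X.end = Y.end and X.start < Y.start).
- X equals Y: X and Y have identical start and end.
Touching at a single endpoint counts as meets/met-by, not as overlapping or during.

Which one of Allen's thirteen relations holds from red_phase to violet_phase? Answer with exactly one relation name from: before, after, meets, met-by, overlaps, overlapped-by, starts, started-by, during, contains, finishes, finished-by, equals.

after

red_phase = [16:45, 20:00]; violet_phase = [14:25, 15:25].
Compare endpoints: red_phase.start > violet_phase.start, red_phase.start > violet_phase.end, red_phase.end > violet_phase.start, red_phase.end > violet_phase.end.
That pattern is 'after'.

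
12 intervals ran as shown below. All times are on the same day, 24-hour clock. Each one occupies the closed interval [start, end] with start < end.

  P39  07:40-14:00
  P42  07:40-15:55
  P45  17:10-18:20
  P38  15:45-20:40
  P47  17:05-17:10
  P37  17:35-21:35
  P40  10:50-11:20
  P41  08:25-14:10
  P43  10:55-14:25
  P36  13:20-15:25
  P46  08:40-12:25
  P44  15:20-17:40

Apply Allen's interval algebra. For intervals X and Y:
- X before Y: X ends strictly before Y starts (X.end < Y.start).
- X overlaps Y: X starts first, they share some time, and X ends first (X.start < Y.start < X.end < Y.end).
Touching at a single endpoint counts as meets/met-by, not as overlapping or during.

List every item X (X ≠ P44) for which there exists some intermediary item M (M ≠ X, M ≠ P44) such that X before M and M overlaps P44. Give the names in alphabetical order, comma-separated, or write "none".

Target P44 = [15:20, 17:40].
Intermediaries M with M overlaps P44: P36, P42.
Via P36 — items with X before P36: P40, P46.
Via P42 — items with X before P42: none.
Union: P40, P46.

P40, P46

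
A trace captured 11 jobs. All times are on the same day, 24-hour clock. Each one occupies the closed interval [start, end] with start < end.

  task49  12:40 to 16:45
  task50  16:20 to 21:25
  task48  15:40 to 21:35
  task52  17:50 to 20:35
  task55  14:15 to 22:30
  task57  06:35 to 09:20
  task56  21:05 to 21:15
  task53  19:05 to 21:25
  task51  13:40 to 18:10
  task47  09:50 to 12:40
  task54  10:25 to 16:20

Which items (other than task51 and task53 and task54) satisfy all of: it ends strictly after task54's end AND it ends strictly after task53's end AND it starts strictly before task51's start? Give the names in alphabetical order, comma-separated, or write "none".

Conditions: its end is strictly after task54's end (X.end > 16:20) AND its end is strictly after task53's end (X.end > 21:25) AND its start is strictly before task51's start (X.start < 13:40).
task47: end 12:40 > 16:20? ✗; end 12:40 > 21:25? ✗; start 09:50 < 13:40? ✓ → no.
task48: end 21:35 > 16:20? ✓; end 21:35 > 21:25? ✓; start 15:40 < 13:40? ✗ → no.
task49: end 16:45 > 16:20? ✓; end 16:45 > 21:25? ✗; start 12:40 < 13:40? ✓ → no.
task50: end 21:25 > 16:20? ✓; end 21:25 > 21:25? ✗; start 16:20 < 13:40? ✗ → no.
task52: end 20:35 > 16:20? ✓; end 20:35 > 21:25? ✗; start 17:50 < 13:40? ✗ → no.
task55: end 22:30 > 16:20? ✓; end 22:30 > 21:25? ✓; start 14:15 < 13:40? ✗ → no.
task56: end 21:15 > 16:20? ✓; end 21:15 > 21:25? ✗; start 21:05 < 13:40? ✗ → no.
task57: end 09:20 > 16:20? ✗; end 09:20 > 21:25? ✗; start 06:35 < 13:40? ✓ → no.
Result: none.

none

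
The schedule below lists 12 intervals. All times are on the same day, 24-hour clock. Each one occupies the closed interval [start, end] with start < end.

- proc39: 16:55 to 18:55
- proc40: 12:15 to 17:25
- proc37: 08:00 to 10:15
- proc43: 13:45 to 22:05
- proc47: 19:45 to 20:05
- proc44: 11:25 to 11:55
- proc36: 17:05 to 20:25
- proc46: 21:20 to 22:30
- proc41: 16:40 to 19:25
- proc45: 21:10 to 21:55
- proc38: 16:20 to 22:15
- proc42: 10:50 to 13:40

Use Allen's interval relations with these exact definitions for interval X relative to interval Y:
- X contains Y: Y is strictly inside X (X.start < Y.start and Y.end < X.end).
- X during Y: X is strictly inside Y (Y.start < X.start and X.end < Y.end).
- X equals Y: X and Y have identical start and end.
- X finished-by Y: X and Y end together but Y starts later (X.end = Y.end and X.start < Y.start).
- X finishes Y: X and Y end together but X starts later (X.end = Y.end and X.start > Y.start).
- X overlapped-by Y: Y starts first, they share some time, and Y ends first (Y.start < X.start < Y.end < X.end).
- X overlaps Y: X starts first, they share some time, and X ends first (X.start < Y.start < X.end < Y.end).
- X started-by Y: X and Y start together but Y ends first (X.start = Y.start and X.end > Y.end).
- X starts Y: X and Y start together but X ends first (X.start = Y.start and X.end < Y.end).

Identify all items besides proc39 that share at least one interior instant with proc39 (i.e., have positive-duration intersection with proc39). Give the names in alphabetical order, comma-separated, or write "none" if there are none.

Target proc39 = [16:55, 18:55].
proc36 [17:05, 20:25] → overlapped-by → yes.
proc37 [08:00, 10:15] → before → no.
proc38 [16:20, 22:15] → contains → yes.
proc40 [12:15, 17:25] → overlaps → yes.
proc41 [16:40, 19:25] → contains → yes.
proc42 [10:50, 13:40] → before → no.
proc43 [13:45, 22:05] → contains → yes.
proc44 [11:25, 11:55] → before → no.
proc45 [21:10, 21:55] → after → no.
proc46 [21:20, 22:30] → after → no.
proc47 [19:45, 20:05] → after → no.
Result: proc36, proc38, proc40, proc41, proc43.

proc36, proc38, proc40, proc41, proc43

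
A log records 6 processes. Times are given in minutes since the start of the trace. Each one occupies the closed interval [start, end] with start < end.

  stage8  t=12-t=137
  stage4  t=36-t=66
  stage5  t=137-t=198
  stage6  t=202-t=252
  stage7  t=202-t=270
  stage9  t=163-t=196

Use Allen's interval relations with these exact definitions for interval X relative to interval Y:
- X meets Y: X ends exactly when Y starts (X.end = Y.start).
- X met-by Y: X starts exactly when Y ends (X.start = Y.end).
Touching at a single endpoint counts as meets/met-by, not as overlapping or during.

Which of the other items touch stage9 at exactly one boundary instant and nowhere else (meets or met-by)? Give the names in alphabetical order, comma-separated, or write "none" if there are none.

Target stage9 = [t=163, t=196].
stage4 [t=36, t=66] → before → no.
stage5 [t=137, t=198] → contains → no.
stage6 [t=202, t=252] → after → no.
stage7 [t=202, t=270] → after → no.
stage8 [t=12, t=137] → before → no.
Result: none.

none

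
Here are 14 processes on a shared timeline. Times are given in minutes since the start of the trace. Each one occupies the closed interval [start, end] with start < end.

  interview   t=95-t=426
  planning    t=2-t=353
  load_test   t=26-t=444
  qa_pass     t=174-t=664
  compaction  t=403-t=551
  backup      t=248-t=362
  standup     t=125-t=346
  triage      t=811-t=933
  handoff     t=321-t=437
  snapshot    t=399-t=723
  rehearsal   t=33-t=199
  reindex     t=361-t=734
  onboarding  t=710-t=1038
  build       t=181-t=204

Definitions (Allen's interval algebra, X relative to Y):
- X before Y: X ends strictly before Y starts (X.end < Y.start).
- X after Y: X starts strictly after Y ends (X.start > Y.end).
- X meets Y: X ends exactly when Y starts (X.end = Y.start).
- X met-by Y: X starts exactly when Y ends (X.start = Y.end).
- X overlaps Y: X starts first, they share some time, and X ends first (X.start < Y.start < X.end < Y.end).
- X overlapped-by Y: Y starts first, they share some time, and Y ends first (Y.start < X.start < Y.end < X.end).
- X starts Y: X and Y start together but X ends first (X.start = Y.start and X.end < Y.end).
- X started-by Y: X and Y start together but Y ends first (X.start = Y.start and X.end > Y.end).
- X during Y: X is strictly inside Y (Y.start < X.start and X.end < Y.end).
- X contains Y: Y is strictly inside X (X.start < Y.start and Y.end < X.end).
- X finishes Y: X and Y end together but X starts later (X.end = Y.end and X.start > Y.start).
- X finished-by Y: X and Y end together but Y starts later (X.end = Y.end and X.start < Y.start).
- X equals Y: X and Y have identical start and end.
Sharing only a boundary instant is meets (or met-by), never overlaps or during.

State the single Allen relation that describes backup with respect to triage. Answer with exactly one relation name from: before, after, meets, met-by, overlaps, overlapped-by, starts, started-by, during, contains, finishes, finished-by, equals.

before

backup = [t=248, t=362]; triage = [t=811, t=933].
Compare endpoints: backup.start < triage.start, backup.start < triage.end, backup.end < triage.start, backup.end < triage.end.
That pattern is 'before'.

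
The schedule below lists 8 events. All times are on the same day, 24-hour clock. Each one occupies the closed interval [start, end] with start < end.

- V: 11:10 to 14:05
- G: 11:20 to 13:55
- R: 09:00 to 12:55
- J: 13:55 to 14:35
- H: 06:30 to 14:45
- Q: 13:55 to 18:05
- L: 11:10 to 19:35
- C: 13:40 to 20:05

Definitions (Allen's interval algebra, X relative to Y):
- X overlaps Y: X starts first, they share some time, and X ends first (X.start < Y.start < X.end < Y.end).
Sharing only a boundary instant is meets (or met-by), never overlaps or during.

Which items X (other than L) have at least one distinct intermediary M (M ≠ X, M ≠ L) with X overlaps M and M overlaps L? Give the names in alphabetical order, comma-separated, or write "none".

Target L = [11:10, 19:35].
Intermediaries M with M overlaps L: H, R.
Via H — items with X overlaps H: none.
Via R — items with X overlaps R: none.
Union: none.

none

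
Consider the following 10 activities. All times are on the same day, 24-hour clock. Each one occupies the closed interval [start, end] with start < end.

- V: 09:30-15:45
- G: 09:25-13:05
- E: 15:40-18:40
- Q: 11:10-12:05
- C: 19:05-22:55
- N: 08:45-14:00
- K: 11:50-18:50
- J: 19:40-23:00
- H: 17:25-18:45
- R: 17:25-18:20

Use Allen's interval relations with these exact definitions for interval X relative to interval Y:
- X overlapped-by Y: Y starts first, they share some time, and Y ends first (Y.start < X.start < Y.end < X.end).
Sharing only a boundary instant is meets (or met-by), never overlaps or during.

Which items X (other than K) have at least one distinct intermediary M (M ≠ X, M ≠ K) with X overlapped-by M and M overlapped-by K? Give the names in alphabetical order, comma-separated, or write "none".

Target K = [11:50, 18:50].
Intermediaries M with M overlapped-by K: none.
Union: none.

none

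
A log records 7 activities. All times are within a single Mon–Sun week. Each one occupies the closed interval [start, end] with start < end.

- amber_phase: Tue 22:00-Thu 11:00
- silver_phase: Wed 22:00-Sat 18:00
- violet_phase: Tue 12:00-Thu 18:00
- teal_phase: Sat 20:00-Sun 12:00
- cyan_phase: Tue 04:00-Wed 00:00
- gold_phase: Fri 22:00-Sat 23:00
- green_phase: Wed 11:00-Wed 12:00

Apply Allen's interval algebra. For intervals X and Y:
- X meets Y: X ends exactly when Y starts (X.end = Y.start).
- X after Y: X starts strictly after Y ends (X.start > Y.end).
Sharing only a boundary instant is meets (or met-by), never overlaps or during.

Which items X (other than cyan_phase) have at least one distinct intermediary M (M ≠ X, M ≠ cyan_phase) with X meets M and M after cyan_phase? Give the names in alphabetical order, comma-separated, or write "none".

Target cyan_phase = [Tue 04:00, Wed 00:00].
Intermediaries M with M after cyan_phase: gold_phase, green_phase, silver_phase, teal_phase.
Via gold_phase — items with X meets gold_phase: none.
Via green_phase — items with X meets green_phase: none.
Via silver_phase — items with X meets silver_phase: none.
Via teal_phase — items with X meets teal_phase: none.
Union: none.

none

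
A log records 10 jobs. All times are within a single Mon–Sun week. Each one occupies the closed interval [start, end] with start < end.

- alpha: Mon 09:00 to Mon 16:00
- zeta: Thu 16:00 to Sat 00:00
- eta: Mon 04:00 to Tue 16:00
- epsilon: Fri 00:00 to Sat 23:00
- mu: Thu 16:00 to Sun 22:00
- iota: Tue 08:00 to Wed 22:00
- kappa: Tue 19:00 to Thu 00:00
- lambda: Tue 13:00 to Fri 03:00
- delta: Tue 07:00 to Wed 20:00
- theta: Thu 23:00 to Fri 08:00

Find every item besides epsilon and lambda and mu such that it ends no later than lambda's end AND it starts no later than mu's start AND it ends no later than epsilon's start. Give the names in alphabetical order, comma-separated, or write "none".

Conditions: its end is no later than lambda's end (X.end <= Fri 03:00) AND its start is no later than mu's start (X.start <= Thu 16:00) AND its end is no later than epsilon's start (X.end <= Fri 00:00).
alpha: end Mon 16:00 <= Fri 03:00? ✓; start Mon 09:00 <= Thu 16:00? ✓; end Mon 16:00 <= Fri 00:00? ✓ → yes.
delta: end Wed 20:00 <= Fri 03:00? ✓; start Tue 07:00 <= Thu 16:00? ✓; end Wed 20:00 <= Fri 00:00? ✓ → yes.
eta: end Tue 16:00 <= Fri 03:00? ✓; start Mon 04:00 <= Thu 16:00? ✓; end Tue 16:00 <= Fri 00:00? ✓ → yes.
iota: end Wed 22:00 <= Fri 03:00? ✓; start Tue 08:00 <= Thu 16:00? ✓; end Wed 22:00 <= Fri 00:00? ✓ → yes.
kappa: end Thu 00:00 <= Fri 03:00? ✓; start Tue 19:00 <= Thu 16:00? ✓; end Thu 00:00 <= Fri 00:00? ✓ → yes.
theta: end Fri 08:00 <= Fri 03:00? ✗; start Thu 23:00 <= Thu 16:00? ✗; end Fri 08:00 <= Fri 00:00? ✗ → no.
zeta: end Sat 00:00 <= Fri 03:00? ✗; start Thu 16:00 <= Thu 16:00? ✓; end Sat 00:00 <= Fri 00:00? ✗ → no.
Result: alpha, delta, eta, iota, kappa.

alpha, delta, eta, iota, kappa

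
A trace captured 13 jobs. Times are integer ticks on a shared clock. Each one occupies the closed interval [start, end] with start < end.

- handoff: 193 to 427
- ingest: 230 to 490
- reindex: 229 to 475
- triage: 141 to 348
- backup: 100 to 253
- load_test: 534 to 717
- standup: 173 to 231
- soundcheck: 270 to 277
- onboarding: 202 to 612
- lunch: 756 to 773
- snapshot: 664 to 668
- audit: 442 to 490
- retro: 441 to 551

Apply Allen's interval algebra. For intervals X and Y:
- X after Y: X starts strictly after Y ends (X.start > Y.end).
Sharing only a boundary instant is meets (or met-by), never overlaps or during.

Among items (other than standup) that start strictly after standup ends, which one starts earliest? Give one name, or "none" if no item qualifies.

Target standup = [173, 231].
audit [442, 490] → after → candidate.
backup [100, 253] → contains → excluded.
handoff [193, 427] → overlapped-by → excluded.
ingest [230, 490] → overlapped-by → excluded.
load_test [534, 717] → after → candidate.
lunch [756, 773] → after → candidate.
onboarding [202, 612] → overlapped-by → excluded.
reindex [229, 475] → overlapped-by → excluded.
retro [441, 551] → after → candidate.
snapshot [664, 668] → after → candidate.
soundcheck [270, 277] → after → candidate.
triage [141, 348] → contains → excluded.
Among candidates, earliest start is 270 → soundcheck.

soundcheck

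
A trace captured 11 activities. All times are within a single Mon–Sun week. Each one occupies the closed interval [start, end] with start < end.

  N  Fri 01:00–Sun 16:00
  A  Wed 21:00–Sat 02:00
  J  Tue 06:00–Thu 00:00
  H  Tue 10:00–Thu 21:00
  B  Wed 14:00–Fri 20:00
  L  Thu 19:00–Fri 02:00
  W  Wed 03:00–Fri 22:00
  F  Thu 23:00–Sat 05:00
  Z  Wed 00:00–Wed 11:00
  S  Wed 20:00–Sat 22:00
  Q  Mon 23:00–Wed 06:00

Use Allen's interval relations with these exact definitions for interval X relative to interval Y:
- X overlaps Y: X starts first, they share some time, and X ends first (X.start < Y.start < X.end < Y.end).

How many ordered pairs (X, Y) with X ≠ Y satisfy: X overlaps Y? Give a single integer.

Checking all 110 ordered pairs for relation 'overlaps'; matching pairs in alphabetical order:
(A, F): A overlaps F ✓
(A, N): A overlaps N ✓
(B, A): B overlaps A ✓
(B, F): B overlaps F ✓
(B, N): B overlaps N ✓
(B, S): B overlaps S ✓
(F, N): F overlaps N ✓
(H, A): H overlaps A ✓
(H, B): H overlaps B ✓
(H, L): H overlaps L ✓
(H, S): H overlaps S ✓
(H, W): H overlaps W ✓
(J, A): J overlaps A ✓
(J, B): J overlaps B ✓
(J, H): J overlaps H ✓
(J, S): J overlaps S ✓
(J, W): J overlaps W ✓
(L, F): L overlaps F ✓
(L, N): L overlaps N ✓
(Q, H): Q overlaps H ✓
(Q, J): Q overlaps J ✓
(Q, W): Q overlaps W ✓
(Q, Z): Q overlaps Z ✓
(S, N): S overlaps N ✓
... plus 5 further pairs not listed.
Count: 29.

29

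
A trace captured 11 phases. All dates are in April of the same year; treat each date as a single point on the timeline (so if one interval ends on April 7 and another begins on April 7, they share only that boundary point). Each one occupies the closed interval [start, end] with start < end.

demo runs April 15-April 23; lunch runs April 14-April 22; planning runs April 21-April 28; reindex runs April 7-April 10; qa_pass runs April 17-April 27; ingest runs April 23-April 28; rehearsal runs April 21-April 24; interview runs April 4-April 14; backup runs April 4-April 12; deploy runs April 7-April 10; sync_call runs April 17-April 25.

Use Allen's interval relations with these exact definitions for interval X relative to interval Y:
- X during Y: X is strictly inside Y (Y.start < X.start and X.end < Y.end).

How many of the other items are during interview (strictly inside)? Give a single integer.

2

Target interview = [April 4, April 14].
backup [April 4, April 12] → starts → no.
demo [April 15, April 23] → after → no.
deploy [April 7, April 10] → during → counts.
ingest [April 23, April 28] → after → no.
lunch [April 14, April 22] → met-by → no.
planning [April 21, April 28] → after → no.
qa_pass [April 17, April 27] → after → no.
rehearsal [April 21, April 24] → after → no.
reindex [April 7, April 10] → during → counts.
sync_call [April 17, April 25] → after → no.
Total: 2.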